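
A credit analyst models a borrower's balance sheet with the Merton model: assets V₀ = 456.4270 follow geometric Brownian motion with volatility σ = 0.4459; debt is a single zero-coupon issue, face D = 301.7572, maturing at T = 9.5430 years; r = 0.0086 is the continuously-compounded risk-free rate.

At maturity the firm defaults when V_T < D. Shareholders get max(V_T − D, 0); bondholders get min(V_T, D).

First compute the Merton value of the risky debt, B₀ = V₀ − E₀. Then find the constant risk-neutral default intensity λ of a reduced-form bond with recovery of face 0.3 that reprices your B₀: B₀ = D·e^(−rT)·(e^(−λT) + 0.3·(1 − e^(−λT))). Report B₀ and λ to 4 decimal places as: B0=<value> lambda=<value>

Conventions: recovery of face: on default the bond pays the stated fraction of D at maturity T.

B0=170.3444 lambda=0.0844

Apply the equity-as-call identities (strike 301.7572, horizon 9.5430 years):
d₁ = [ln(V₀/D) + (r + σ²/2)T] / (σ√T)
   = [ln(456.4270/301.7572) + (0.0086 + 0.5·0.4459²)·9.5430] / (0.4459·√9.5430)
   = [0.413806 + 1.030772] / 1.377463 = 1.048724
d₂ = d₁ − σ√T = 1.048724 − 1.377463 = -0.328739
N(d₁) = 0.852847,  N(d₂) = 0.371176,  e^(−rT) = 0.921208
E₀ = V₀·N(d₁) − D·e^(−rT)·N(d₂)
   = 456.4270·0.852847 − 301.7572·0.921208·0.371176 = 286.082559
B₀ = V₀ − E₀ = 456.4270 − 286.082559 = 170.344441
e^(−λT) = (B₀·e^(rT)/D − 0.3)/(1 − 0.3) = (170.3444·1.085532/301.7572 − 0.3)/0.7 = 0.44684490
λ = −ln(0.44684490)/9.5430 = 0.084412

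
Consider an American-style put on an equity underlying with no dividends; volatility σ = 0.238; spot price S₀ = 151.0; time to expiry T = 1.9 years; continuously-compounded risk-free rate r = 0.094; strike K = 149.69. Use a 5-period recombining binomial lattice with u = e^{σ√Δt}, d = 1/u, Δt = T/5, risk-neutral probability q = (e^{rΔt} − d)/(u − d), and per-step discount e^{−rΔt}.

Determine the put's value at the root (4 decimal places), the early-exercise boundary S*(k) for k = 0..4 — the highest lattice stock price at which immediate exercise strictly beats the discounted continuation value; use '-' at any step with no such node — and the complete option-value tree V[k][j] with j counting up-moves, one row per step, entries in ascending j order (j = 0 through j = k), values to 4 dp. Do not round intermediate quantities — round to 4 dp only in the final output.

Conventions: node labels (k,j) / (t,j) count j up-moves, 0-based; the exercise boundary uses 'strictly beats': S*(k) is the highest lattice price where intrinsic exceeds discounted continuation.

Δt=0.38000  u=1.15802  d=0.86354  q=0.58688  discount=0.96491
step 5 (expiry): payoffs max(K−S,0) = 77.1807 52.4540 19.2952 0.0000 0.0000 0.0000
step 4: (k=4,j=0): S=83.9673, K−S=65.7227, hold=60.4701 ⇒ V=65.7227 exercise | (k=4,j=1): S=112.6014, K−S=37.0886, hold=31.8361 ⇒ V=37.0886 exercise | (k=4,j=2): S=151.0000, K−S=0.0000, hold=7.6916 ⇒ V=7.6916 continue | (k=4,j=3): S=202.4931, K−S=0.0000, hold=0.0000 ⇒ V=0.0000 continue | (k=4,j=4): S=271.5461, K−S=0.0000, hold=0.0000 ⇒ V=0.0000 continue  boundary S*=112.6014
step 3: (k=3,j=0): S=97.2360, K−S=52.4540, hold=47.2015 ⇒ V=52.4540 exercise | (k=3,j=1): S=130.3948, K−S=19.2952, hold=19.1401 ⇒ V=19.2952 exercise | (k=3,j=2): S=174.8613, K−S=0.0000, hold=3.0660 ⇒ V=3.0660 continue | (k=3,j=3): S=234.4914, K−S=0.0000, hold=0.0000 ⇒ V=0.0000 continue  boundary S*=130.3948
step 2: (k=2,j=0): S=112.6014, K−S=37.0886, hold=31.8361 ⇒ V=37.0886 exercise | (k=2,j=1): S=151.0000, K−S=0.0000, hold=9.4278 ⇒ V=9.4278 continue | (k=2,j=2): S=202.4931, K−S=0.0000, hold=1.2222 ⇒ V=1.2222 continue  boundary S*=112.6014
step 1: (k=1,j=0): S=130.3948, K−S=19.2952, hold=20.1233 ⇒ V=20.1233 continue | (k=1,j=1): S=174.8613, K−S=0.0000, hold=4.4503 ⇒ V=4.4503 continue  boundary S*=-
step 0: (k=0,j=0): S=151.0000, K−S=0.0000, hold=10.5418 ⇒ V=10.5418 continue  boundary S*=-

price = 10.5418
boundary = - - 112.6014 130.3948 112.6014
tree:
10.5418
20.1233 4.4503
37.0886 9.4278 1.2222
52.4540 19.2952 3.0660 0.0000
65.7227 37.0886 7.6916 0.0000 0.0000
77.1807 52.4540 19.2952 0.0000 0.0000 0.0000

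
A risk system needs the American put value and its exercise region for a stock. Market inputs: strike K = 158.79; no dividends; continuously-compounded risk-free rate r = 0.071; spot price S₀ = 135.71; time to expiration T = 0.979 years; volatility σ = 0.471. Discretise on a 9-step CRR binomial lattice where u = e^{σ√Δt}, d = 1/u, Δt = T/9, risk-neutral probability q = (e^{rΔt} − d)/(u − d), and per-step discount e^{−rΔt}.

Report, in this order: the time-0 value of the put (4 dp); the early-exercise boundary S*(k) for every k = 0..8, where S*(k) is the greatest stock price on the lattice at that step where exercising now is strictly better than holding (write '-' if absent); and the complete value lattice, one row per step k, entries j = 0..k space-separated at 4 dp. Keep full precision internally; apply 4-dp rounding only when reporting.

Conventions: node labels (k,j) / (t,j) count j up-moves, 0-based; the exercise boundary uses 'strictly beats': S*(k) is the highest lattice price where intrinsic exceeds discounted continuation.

price = 34.5987
boundary = - - 99.4679 85.1566 99.4679 85.1566 99.4679 116.1843 135.7100
tree:
34.5987
46.0280 23.0674
59.3221 32.7076 13.2436
73.6334 44.8843 20.3561 5.9356
85.8856 59.3221 30.3364 10.1295 1.5964
96.3749 73.6334 43.4854 16.9192 3.1130 0.0184
105.3551 85.8856 59.3221 27.4363 6.0704 0.0362 0.0000
113.0432 96.3749 73.6334 42.6057 11.8367 0.0709 0.0000 0.0000
119.6252 105.3551 85.8856 59.3221 23.0800 0.1391 0.0000 0.0000 0.0000
125.2602 113.0432 96.3749 73.6334 42.6057 0.2728 0.0000 0.0000 0.0000 0.0000

Δt=0.10878  u=1.16806  d=0.85612  q=0.48610  discount=0.99231
step 9 (expiry): payoffs max(K−S,0) = 125.2602 113.0432 96.3749 73.6334 42.6057 0.2728 0.0000 0.0000 0.0000 0.0000
step 8: (k=8,j=0): S=39.1648, K−S=119.6252, hold=118.4036 ⇒ V=119.6252 exercise | (k=8,j=1): S=53.4349, K−S=105.3551, hold=104.1335 ⇒ V=105.3551 exercise | (k=8,j=2): S=72.9044, K−S=85.8856, hold=84.6639 ⇒ V=85.8856 exercise | (k=8,j=3): S=99.4679, K−S=59.3221, hold=58.1005 ⇒ V=59.3221 exercise | (k=8,j=4): S=135.7100, K−S=23.0800, hold=21.8584 ⇒ V=23.0800 exercise | (k=8,j=5): S=185.1573, K−S=0.0000, hold=0.1391 ⇒ V=0.1391 continue | (k=8,j=6): S=252.6212, K−S=0.0000, hold=0.0000 ⇒ V=0.0000 continue | (k=8,j=7): S=344.6663, K−S=0.0000, hold=0.0000 ⇒ V=0.0000 continue | (k=8,j=8): S=470.2490, K−S=0.0000, hold=0.0000 ⇒ V=0.0000 continue  boundary S*=135.7100
step 7: (k=7,j=0): S=45.7468, K−S=113.0432, hold=111.8216 ⇒ V=113.0432 exercise | (k=7,j=1): S=62.4151, K−S=96.3749, hold=95.1533 ⇒ V=96.3749 exercise | (k=7,j=2): S=85.1566, K−S=73.6334, hold=72.4117 ⇒ V=73.6334 exercise | (k=7,j=3): S=116.1843, K−S=42.6057, hold=41.3841 ⇒ V=42.6057 exercise | (k=7,j=4): S=158.5172, K−S=0.2728, hold=11.8367 ⇒ V=11.8367 continue | (k=7,j=5): S=216.2745, K−S=0.0000, hold=0.0709 ⇒ V=0.0709 continue | (k=7,j=6): S=295.0763, K−S=0.0000, hold=0.0000 ⇒ V=0.0000 continue | (k=7,j=7): S=402.5903, K−S=0.0000, hold=0.0000 ⇒ V=0.0000 continue  boundary S*=116.1843
step 6: (k=6,j=0): S=53.4349, K−S=105.3551, hold=104.1335 ⇒ V=105.3551 exercise | (k=6,j=1): S=72.9044, K−S=85.8856, hold=84.6639 ⇒ V=85.8856 exercise | (k=6,j=2): S=99.4679, K−S=59.3221, hold=58.1005 ⇒ V=59.3221 exercise | (k=6,j=3): S=135.7100, K−S=23.0800, hold=27.4363 ⇒ V=27.4363 continue | (k=6,j=4): S=185.1573, K−S=0.0000, hold=6.0704 ⇒ V=6.0704 continue | (k=6,j=5): S=252.6212, K−S=0.0000, hold=0.0362 ⇒ V=0.0362 continue | (k=6,j=6): S=344.6663, K−S=0.0000, hold=0.0000 ⇒ V=0.0000 continue  boundary S*=99.4679
step 5: (k=5,j=0): S=62.4151, K−S=96.3749, hold=95.1533 ⇒ V=96.3749 exercise | (k=5,j=1): S=85.1566, K−S=73.6334, hold=72.4117 ⇒ V=73.6334 exercise | (k=5,j=2): S=116.1843, K−S=42.6057, hold=43.4854 ⇒ V=43.4854 continue | (k=5,j=3): S=158.5172, K−S=0.2728, hold=16.9192 ⇒ V=16.9192 continue | (k=5,j=4): S=216.2745, K−S=0.0000, hold=3.1130 ⇒ V=3.1130 continue | (k=5,j=5): S=295.0763, K−S=0.0000, hold=0.0184 ⇒ V=0.0184 continue  boundary S*=85.1566
step 4: (k=4,j=0): S=72.9044, K−S=85.8856, hold=84.6639 ⇒ V=85.8856 exercise | (k=4,j=1): S=99.4679, K−S=59.3221, hold=58.5248 ⇒ V=59.3221 exercise | (k=4,j=2): S=135.7100, K−S=23.0800, hold=30.3364 ⇒ V=30.3364 continue | (k=4,j=3): S=185.1573, K−S=0.0000, hold=10.1295 ⇒ V=10.1295 continue | (k=4,j=4): S=252.6212, K−S=0.0000, hold=1.5964 ⇒ V=1.5964 continue  boundary S*=99.4679
step 3: (k=3,j=0): S=85.1566, K−S=73.6334, hold=72.4117 ⇒ V=73.6334 exercise | (k=3,j=1): S=116.1843, K−S=42.6057, hold=44.8843 ⇒ V=44.8843 continue | (k=3,j=2): S=158.5172, K−S=0.2728, hold=20.3561 ⇒ V=20.3561 continue | (k=3,j=3): S=216.2745, K−S=0.0000, hold=5.9356 ⇒ V=5.9356 continue  boundary S*=85.1566
step 2: (k=2,j=0): S=99.4679, K−S=59.3221, hold=59.1995 ⇒ V=59.3221 exercise | (k=2,j=1): S=135.7100, K−S=23.0800, hold=32.7076 ⇒ V=32.7076 continue | (k=2,j=2): S=185.1573, K−S=0.0000, hold=13.2436 ⇒ V=13.2436 continue  boundary S*=99.4679
step 1: (k=1,j=0): S=116.1843, K−S=42.6057, hold=46.0280 ⇒ V=46.0280 continue | (k=1,j=1): S=158.5172, K−S=0.2728, hold=23.0674 ⇒ V=23.0674 continue  boundary S*=-
step 0: (k=0,j=0): S=135.7100, K−S=23.0800, hold=34.5987 ⇒ V=34.5987 continue  boundary S*=-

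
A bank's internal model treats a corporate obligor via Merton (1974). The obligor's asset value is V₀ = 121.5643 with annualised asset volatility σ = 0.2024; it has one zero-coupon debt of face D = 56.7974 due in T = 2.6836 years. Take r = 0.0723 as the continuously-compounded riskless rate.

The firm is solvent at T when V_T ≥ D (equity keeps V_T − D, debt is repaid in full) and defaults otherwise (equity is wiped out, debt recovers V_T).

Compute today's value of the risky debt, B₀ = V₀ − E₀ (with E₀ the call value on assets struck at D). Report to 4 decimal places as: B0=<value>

B0=46.7662

Apply the equity-as-call identities (strike 56.7974, horizon 2.6836 years):
d₁ = [ln(V₀/D) + (r + σ²/2)T] / (σ√T)
   = [ln(121.5643/56.7974) + (0.0723 + 0.5·0.2024²)·2.6836] / (0.2024·√2.6836)
   = [0.760953 + 0.248992] / 0.331566 = 3.045989
d₂ = d₁ − σ√T = 3.045989 − 0.331566 = 2.714423
N(d₁) = 0.998840,  N(d₂) = 0.996680,  e^(−rT) = 0.823638
E₀ = V₀·N(d₁) − D·e^(−rT)·N(d₂)
   = 121.5643·0.998840 − 56.7974·0.823638·0.996680 = 74.798135
B₀ = V₀ − E₀ = 121.5643 − 74.798135 = 46.766165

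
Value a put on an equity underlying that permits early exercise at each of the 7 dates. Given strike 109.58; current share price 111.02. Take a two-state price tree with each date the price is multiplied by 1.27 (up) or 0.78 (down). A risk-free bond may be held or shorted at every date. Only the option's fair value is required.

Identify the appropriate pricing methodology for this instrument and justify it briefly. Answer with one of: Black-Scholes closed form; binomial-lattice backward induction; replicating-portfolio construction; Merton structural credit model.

framework: binomial-lattice backward induction

Key observation: an American put (K = 109.58, S₀ = 111.02) on a 7-date tree has no closed form — the optimal stopping decision is embedded and must be resolved recursively from expiry.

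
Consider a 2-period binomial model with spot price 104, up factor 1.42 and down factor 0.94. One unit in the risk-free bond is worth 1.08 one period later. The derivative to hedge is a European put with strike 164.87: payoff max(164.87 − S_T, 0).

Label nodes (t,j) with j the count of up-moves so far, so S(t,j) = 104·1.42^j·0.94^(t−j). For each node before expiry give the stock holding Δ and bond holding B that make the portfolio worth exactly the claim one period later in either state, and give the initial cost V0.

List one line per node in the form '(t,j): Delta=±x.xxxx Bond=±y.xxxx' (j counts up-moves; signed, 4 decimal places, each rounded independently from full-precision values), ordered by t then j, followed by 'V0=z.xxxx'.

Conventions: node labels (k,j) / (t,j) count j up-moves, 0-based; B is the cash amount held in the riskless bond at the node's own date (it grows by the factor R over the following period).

(0,0): Delta=-0.7574 Bond=119.3937
(1,0): Delta=-1.0000 Bond=152.6574
(1,1): Delta=-0.3675 Bond=71.3583
V0=40.6195

Risk-neutral probability p* = (R−d)/(u−d) = (1.08−0.94)/(1.42−0.94) = 0.2917.
Terminal payoffs: V(2,0)=72.9756, V(2,1)=26.0508, V(2,2)=0.0000
Node (1,0) S=97.7600: V=(p*·26.0508+(1−p*)·72.9756)/1.08=54.8974; Δ=(26.0508−72.9756)/(138.8192−91.8944)=-1.0000; B=V−Δ·S=152.6574
Node (1,1) S=147.6800: V=(p*·0.0000+(1−p*)·26.0508)/1.08=17.0858; Δ=(0.0000−26.0508)/(209.7056−138.8192)=-0.3675; B=V−Δ·S=71.3583
Node (0,0) S=104.0000: V=(p*·17.0858+(1−p*)·54.8974)/1.08=40.6195; Δ=(17.0858−54.8974)/(147.6800−97.7600)=-0.7574; B=V−Δ·S=119.3937
Verification: the root portfolio costs Δ(0,0)·S0 + B(0,0) = 40.6195, matching V0.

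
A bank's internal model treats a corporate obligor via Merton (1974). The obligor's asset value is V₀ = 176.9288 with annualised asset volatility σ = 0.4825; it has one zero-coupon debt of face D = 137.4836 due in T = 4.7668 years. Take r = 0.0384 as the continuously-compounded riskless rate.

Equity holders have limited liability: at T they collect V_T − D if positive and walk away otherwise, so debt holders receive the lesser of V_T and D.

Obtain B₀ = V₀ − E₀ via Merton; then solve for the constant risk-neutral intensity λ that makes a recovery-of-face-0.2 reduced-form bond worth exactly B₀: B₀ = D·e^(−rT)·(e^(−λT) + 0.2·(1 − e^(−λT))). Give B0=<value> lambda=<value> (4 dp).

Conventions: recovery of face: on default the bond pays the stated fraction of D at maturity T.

B0=82.7896 lambda=0.0891

Apply the equity-as-call identities (strike 137.4836, horizon 4.7668 years):
d₁ = [ln(V₀/D) + (r + σ²/2)T] / (σ√T)
   = [ln(176.9288/137.4836) + (0.0384 + 0.5·0.4825²)·4.7668] / (0.4825·√4.7668)
   = [0.252243 + 0.737916] / 1.053442 = 0.939926
d₂ = d₁ − σ√T = 0.939926 − 1.053442 = -0.113516
N(d₁) = 0.826372,  N(d₂) = 0.454811,  e^(−rT) = 0.832731
E₀ = V₀·N(d₁) − D·e^(−rT)·N(d₂)
   = 176.9288·0.826372 − 137.4836·0.832731·0.454811 = 94.139240
B₀ = V₀ − E₀ = 176.9288 − 94.139240 = 82.789560
e^(−λT) = (B₀·e^(rT)/D − 0.2)/(1 − 0.2) = (82.7896·1.200869/137.4836 − 0.2)/0.8 = 0.65392082
λ = −ln(0.65392082)/4.7668 = 0.089110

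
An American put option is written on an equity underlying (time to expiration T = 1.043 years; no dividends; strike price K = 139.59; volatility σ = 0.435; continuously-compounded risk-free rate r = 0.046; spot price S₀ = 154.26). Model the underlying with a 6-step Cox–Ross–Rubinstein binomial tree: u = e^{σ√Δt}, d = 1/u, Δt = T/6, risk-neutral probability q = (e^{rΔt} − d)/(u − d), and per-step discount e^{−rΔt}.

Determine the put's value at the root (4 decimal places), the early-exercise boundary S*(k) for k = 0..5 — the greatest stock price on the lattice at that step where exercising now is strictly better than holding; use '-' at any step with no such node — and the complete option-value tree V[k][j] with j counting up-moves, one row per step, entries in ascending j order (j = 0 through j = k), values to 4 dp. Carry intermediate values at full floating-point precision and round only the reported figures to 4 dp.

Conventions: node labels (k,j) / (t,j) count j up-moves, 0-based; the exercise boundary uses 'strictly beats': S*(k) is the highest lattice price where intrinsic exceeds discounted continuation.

params: Δt=0.17383 u=1.19885 d=0.83413 q=0.47679 e^(-rΔt)=0.99204
t_6 payoffs: 87.6316 64.9127 32.2601 0.0000 0.0000 0.0000 0.0000
t_5: node(5,0) S=62.2905 payoff=77.2995 vs cont=76.1877 → 77.2995 [stop]  node(5,1) S=89.5271 payoff=50.0629 vs cont=48.9511 → 50.0629 [stop]  node(5,2) S=128.6729 payoff=10.9171 vs cont=16.7442 → 16.7442 [wait]  node(5,3) S=184.9352 payoff=0.0000 vs cont=0.0000 → 0.0000 [wait]  node(5,4) S=265.7982 payoff=0.0000 vs cont=0.0000 → 0.0000 [wait]  node(5,5) S=382.0186 payoff=0.0000 vs cont=0.0000 → 0.0000 [wait]  ⇒ S*(5)=89.5271
t_4: node(4,0) S=74.6773 payoff=64.9127 vs cont=63.8010 → 64.9127 [stop]  node(4,1) S=107.3299 payoff=32.2601 vs cont=33.9045 → 33.9045 [wait]  node(4,2) S=154.2600 payoff=0.0000 vs cont=8.6909 → 8.6909 [wait]  node(4,3) S=221.7103 payoff=0.0000 vs cont=0.0000 → 0.0000 [wait]  node(4,4) S=318.6532 payoff=0.0000 vs cont=0.0000 → 0.0000 [wait]  ⇒ S*(4)=74.6773
t_3: node(3,0) S=89.5271 payoff=50.0629 vs cont=49.7289 → 50.0629 [stop]  node(3,1) S=128.6729 payoff=10.9171 vs cont=21.7085 → 21.7085 [wait]  node(3,2) S=184.9352 payoff=0.0000 vs cont=4.5109 → 4.5109 [wait]  node(3,3) S=265.7982 payoff=0.0000 vs cont=0.0000 → 0.0000 [wait]  ⇒ S*(3)=89.5271
t_2: node(2,0) S=107.3299 payoff=32.2601 vs cont=36.2526 → 36.2526 [wait]  node(2,1) S=154.2600 payoff=0.0000 vs cont=13.4012 → 13.4012 [wait]  node(2,2) S=221.7103 payoff=0.0000 vs cont=2.3413 → 2.3413 [wait]  ⇒ S*(2)=-
t_1: node(1,0) S=128.6729 payoff=10.9171 vs cont=25.1552 → 25.1552 [wait]  node(1,1) S=184.9352 payoff=0.0000 vs cont=8.0632 → 8.0632 [wait]  ⇒ S*(1)=-
t_0: node(0,0) S=154.2600 payoff=0.0000 vs cont=16.8704 → 16.8704 [wait]  ⇒ S*(0)=-

price = 16.8704
boundary = - - - 89.5271 74.6773 89.5271
tree:
16.8704
25.1552 8.0632
36.2526 13.4012 2.3413
50.0629 21.7085 4.5109 0.0000
64.9127 33.9045 8.6909 0.0000 0.0000
77.2995 50.0629 16.7442 0.0000 0.0000 0.0000
87.6316 64.9127 32.2601 0.0000 0.0000 0.0000 0.0000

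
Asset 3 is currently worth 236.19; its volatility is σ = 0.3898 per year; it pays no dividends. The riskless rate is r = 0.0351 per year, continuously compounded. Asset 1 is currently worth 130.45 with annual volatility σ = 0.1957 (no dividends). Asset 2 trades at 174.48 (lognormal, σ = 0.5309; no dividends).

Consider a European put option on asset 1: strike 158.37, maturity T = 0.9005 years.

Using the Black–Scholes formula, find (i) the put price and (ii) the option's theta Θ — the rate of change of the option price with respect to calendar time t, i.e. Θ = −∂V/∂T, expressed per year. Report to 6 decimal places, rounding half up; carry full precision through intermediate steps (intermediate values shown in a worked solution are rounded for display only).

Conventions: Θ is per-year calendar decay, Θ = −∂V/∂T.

σ√T = 0.1957·√0.9005 = 0.185709
d₁ = (ln(S/K) + (r+σ²/2)T) / (σ√T) = (ln(130.45/158.37) + (0.0351+0.1957²/2)·0.9005) / 0.185709 = (-0.193944 + 0.048851) / 0.185709 = -0.781291
d₂ = d₁ − σ√T = -0.781291 − 0.185709 = -0.967000
e^{−rT} = 0.968887
N(−d₁) = 0.782684,  N(−d₂) = 0.833228
Put price V = K·e^{−rT}·N(−d₂) − S·N(−d₁) = 127.852644 − 102.101155 = 25.751489
φ(d₁) = (1/√(2π))·e^{−d₁²/2} = 0.294009
Θ = −S·φ(d₁)·σ/(2√T) + r·K·e^{−rT}·N(−d₂) = −3.954788 + 4.487628 = 0.532840

price = 25.751489
Θ = 0.532840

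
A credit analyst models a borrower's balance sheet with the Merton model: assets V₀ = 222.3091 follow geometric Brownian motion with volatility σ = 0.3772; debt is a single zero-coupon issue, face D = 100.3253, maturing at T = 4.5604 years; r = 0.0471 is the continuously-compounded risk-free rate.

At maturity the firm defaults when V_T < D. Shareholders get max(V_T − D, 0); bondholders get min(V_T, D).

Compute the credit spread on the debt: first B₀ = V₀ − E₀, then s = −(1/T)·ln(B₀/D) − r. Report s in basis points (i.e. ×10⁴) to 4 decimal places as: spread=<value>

With assets at 222.3091 and a single debt payment of 100.3253 at 4.5604 years:
d₁ = [ln(V₀/D) + (r + σ²/2)T] / (σ√T)
   = [ln(222.3091/100.3253) + (0.0471 + 0.5·0.3772²)·4.5604] / (0.3772·√4.5604)
   = [0.795651 + 0.539221] / 0.805514 = 1.657168
d₂ = d₁ − σ√T = 1.657168 − 0.805514 = 0.851654
N(d₁) = 0.951257,  N(d₂) = 0.802797,  e^(−rT) = 0.806707
E₀ = V₀·N(d₁) − D·e^(−rT)·N(d₂)
   = 222.3091·0.951257 − 100.3253·0.806707·0.802797 = 146.500289
B₀ = V₀ − E₀ = 222.3091 − 146.500289 = 75.808811
spread = −(1/T)·ln(B₀/D) − r = −(1/4.5604)·ln(75.808811/100.3253) − 0.0471 = 0.01434272
in basis points: 0.01434272 × 10⁴ = 143.4272 bp

spread=143.4272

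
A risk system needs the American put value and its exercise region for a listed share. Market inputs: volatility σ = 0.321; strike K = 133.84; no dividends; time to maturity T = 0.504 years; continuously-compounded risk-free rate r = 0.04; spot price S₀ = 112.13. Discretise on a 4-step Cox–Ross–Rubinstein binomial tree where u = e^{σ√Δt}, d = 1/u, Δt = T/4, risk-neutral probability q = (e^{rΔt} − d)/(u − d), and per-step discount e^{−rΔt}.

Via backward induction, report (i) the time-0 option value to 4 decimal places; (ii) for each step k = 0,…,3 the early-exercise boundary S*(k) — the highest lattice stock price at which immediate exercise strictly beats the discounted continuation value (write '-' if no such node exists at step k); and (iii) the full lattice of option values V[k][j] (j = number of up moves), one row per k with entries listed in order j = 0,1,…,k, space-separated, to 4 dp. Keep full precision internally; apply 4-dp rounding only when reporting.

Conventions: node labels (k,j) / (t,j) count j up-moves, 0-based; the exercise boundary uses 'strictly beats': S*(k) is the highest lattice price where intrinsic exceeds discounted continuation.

params: Δt=0.12600 u=1.12069 d=0.89231 q=0.49367 e^(-rΔt)=0.99497
t_4 payoffs: 62.7544 44.5605 21.7100 0.0000 0.0000
t_3: node(3,0) S=79.6648 payoff=54.1752 vs cont=53.5023 → 54.1752 [stop]  node(3,1) S=100.0545 payoff=33.7855 vs cont=33.1126 → 33.7855 [stop]  node(3,2) S=125.6629 payoff=8.1771 vs cont=10.9372 → 10.9372 [wait]  node(3,3) S=157.8255 payoff=0.0000 vs cont=0.0000 → 0.0000 [wait]  ⇒ S*(3)=100.0545
t_2: node(2,0) S=89.2795 payoff=44.5605 vs cont=43.8877 → 44.5605 [stop]  node(2,1) S=112.1300 payoff=21.7100 vs cont=22.3928 → 22.3928 [wait]  node(2,2) S=140.8290 payoff=0.0000 vs cont=5.5100 → 5.5100 [wait]  ⇒ S*(2)=89.2795
t_1: node(1,0) S=100.0545 payoff=33.7855 vs cont=33.4480 → 33.7855 [stop]  node(1,1) S=125.6629 payoff=8.1771 vs cont=13.9876 → 13.9876 [wait]  ⇒ S*(1)=100.0545
t_0: node(0,0) S=112.1300 payoff=21.7100 vs cont=23.8912 → 23.8912 [wait]  ⇒ S*(0)=-

price = 23.8912
boundary = - 100.0545 89.2795 100.0545
tree:
23.8912
33.7855 13.9876
44.5605 22.3928 5.5100
54.1752 33.7855 10.9372 0.0000
62.7544 44.5605 21.7100 0.0000 0.0000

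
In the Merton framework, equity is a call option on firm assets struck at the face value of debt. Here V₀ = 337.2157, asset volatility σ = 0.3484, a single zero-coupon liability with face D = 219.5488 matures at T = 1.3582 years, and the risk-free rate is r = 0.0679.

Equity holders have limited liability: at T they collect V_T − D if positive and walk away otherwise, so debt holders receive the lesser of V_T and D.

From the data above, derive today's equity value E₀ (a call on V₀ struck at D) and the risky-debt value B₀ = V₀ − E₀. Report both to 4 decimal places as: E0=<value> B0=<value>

Work the structural quantities from V₀ = 337.2157 against face 219.5488:
d₁ = [ln(V₀/D) + (r + σ²/2)T] / (σ√T)
   = [ln(337.2157/219.5488) + (0.0679 + 0.5·0.3484²)·1.3582] / (0.3484·√1.3582)
   = [0.429148 + 0.174653] / 0.406032 = 1.487078
d₂ = d₁ − σ√T = 1.487078 − 0.406032 = 1.081046
N(d₁) = 0.931503,  N(d₂) = 0.860162,  e^(−rT) = 0.911903
E₀ = V₀·N(d₁) − D·e^(−rT)·N(d₂)
   = 337.2157·0.931503 − 219.5488·0.911903·0.860162 = 141.906843
B₀ = V₀ − E₀ = 337.2157 − 141.906843 = 195.308857

E0=141.9068 B0=195.3089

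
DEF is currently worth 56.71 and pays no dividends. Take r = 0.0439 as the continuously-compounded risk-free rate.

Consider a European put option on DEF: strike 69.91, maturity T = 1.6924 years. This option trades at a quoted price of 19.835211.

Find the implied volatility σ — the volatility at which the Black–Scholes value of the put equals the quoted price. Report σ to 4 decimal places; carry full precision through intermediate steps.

sigma = 0.4970

At σ = 0.4970 the Black–Scholes value reproduces the quote:
σ√T = 0.497·√1.6924 = 0.646559
d₁ = (ln(S/K) + (r+σ²/2)T) / (σ√T) = (ln(56.71/69.91) + (0.0439+0.497²/2)·1.6924) / 0.646559 = (-0.209258 + 0.283315) / 0.646559 = 0.114541
d₂ = d₁ − σ√T = 0.114541 − 0.646559 = -0.532018
e^{−rT} = 0.928397
N(−d₁) = 0.454405,  N(−d₂) = 0.702643
V = K·e^{−rT}·N(−d₂) − S·N(−d₁) = 45.604496 − 25.769286 = 19.835211 (matching the quote); vega is positive throughout, so no other σ reproduces this price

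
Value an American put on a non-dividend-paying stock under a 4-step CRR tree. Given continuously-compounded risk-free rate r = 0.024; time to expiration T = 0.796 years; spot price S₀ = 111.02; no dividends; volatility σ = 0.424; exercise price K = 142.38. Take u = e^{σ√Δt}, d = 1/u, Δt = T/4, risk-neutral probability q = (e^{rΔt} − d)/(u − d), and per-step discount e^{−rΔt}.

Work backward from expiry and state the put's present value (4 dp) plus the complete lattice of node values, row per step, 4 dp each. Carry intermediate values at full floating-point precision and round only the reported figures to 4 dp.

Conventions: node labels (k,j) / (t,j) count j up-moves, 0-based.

params: Δt=0.19900 u=1.20821 d=0.82767 q=0.46543 e^(-rΔt)=0.99524
t_4 payoffs: 90.2816 66.3276 31.3600 0.0000 0.0000
k=3: node(3,0) S=62.9461 payoff=79.4339 vs cont=78.7555 → 79.4339 [stop]  node(3,1) S=91.8876 payoff=50.4924 vs cont=49.8140 → 50.4924 [stop]  node(3,2) S=134.1360 payoff=8.2440 vs cont=16.6841 → 16.6841 [wait]  node(3,3) S=195.8095 payoff=0.0000 vs cont=0.0000 → 0.0000 [wait]
k=2: node(2,0) S=76.0524 payoff=66.3276 vs cont=65.6492 → 66.3276 [stop]  node(2,1) S=111.0200 payoff=31.3600 vs cont=34.5912 → 34.5912 [wait]  node(2,2) S=162.0651 payoff=0.0000 vs cont=8.8762 → 8.8762 [wait]
k=1: node(1,0) S=91.8876 payoff=50.4924 vs cont=51.3107 → 51.3107 [wait]  node(1,1) S=134.1360 payoff=8.2440 vs cont=22.5148 → 22.5148 [wait]
k=0: node(0,0) S=111.0200 payoff=31.3600 vs cont=37.7275 → 37.7275 [wait]

price = 37.7275
tree:
37.7275
51.3107 22.5148
66.3276 34.5912 8.8762
79.4339 50.4924 16.6841 0.0000
90.2816 66.3276 31.3600 0.0000 0.0000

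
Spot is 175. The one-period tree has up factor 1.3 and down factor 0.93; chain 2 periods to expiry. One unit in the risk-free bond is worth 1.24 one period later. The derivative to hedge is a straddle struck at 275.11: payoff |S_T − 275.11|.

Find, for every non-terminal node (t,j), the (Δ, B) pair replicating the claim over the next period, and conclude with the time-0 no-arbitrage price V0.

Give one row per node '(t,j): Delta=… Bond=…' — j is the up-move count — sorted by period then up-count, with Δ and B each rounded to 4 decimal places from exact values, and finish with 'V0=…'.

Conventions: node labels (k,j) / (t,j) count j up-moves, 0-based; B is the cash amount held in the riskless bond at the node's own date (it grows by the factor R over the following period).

The replicating-portfolio and risk-neutral prices coincide; use p* = (1.24−0.93)/(1.3−0.93) = 0.8378 for the latter.
At maturity the claim pays: V(2,0)=123.7525, V(2,1)=63.5350, V(2,2)=20.6400
(1,0): S=162.7500. Δ = (V_up−V_dn)/(S_up−S_dn) = (63.5350−123.7525)/(211.5750−151.3575) = -1.0000. V = [p*·63.5350 + (1−p*)·123.7525]/1.24 = 59.1129. B = V − Δ·S = 221.8629.
(1,1): S=227.5000. Δ = (V_up−V_dn)/(S_up−S_dn) = (20.6400−63.5350)/(295.7500−211.5750) = -0.5096. V = [p*·20.6400 + (1−p*)·63.5350]/1.24 = 22.2548. B = V − Δ·S = 138.1872.
(0,0): S=175.0000. Δ = (V_up−V_dn)/(S_up−S_dn) = (22.2548−59.1129)/(227.5000−162.7500) = -0.5692. V = [p*·22.2548 + (1−p*)·59.1129]/1.24 = 22.7676. B = V − Δ·S = 122.3841.
Verification: the root portfolio costs Δ(0,0)·S0 + B(0,0) = 22.7676, matching V0.

(0,0): Delta=-0.5692 Bond=122.3841
(1,0): Delta=-1.0000 Bond=221.8629
(1,1): Delta=-0.5096 Bond=138.1872
V0=22.7676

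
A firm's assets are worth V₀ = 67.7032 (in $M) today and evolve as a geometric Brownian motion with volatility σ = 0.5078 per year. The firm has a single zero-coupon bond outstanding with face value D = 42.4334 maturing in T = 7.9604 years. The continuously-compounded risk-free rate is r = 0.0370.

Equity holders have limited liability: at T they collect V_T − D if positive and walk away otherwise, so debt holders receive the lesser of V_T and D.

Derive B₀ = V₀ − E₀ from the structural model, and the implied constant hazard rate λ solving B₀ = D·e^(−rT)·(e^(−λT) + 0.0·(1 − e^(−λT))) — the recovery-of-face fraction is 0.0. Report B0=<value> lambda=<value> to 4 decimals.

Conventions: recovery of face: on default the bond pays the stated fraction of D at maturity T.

Work the structural quantities from V₀ = 67.7032 against face 42.4334:
d₁ = [ln(V₀/D) + (r + σ²/2)T] / (σ√T)
   = [ln(67.7032/42.4334) + (0.0370 + 0.5·0.5078²)·7.9604] / (0.5078·√7.9604)
   = [0.467198 + 1.320873] / 1.432716 = 1.248028
d₂ = d₁ − σ√T = 1.248028 − 1.432716 = -0.184688
N(d₁) = 0.893990,  N(d₂) = 0.426737,  e^(−rT) = 0.744878
E₀ = V₀·N(d₁) − D·e^(−rT)·N(d₂)
   = 67.7032·0.893990 − 42.4334·0.744878·0.426737 = 47.037784
B₀ = V₀ − E₀ = 67.7032 − 47.037784 = 20.665416
e^(−λT) = (B₀·e^(rT)/D − 0)/(1 − 0) = (20.6654·1.342502/42.4334 − 0)/1 = 0.65380889
λ = −ln(0.65380889)/7.9604 = 0.053382

B0=20.6654 lambda=0.0534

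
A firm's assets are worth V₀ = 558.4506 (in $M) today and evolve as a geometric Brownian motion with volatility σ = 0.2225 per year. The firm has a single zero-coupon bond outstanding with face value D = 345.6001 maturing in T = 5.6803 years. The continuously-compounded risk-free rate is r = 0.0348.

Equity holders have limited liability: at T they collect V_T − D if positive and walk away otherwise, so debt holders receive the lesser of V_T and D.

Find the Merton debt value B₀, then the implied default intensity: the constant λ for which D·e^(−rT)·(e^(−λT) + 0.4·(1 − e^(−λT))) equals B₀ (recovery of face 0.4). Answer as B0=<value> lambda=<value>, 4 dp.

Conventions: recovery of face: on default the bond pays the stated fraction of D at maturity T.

B0=273.7796 lambda=0.0105

Work the structural quantities from V₀ = 558.4506 against face 345.6001:
d₁ = [ln(V₀/D) + (r + σ²/2)T] / (σ√T)
   = [ln(558.4506/345.6001) + (0.0348 + 0.5·0.2225²)·5.6803] / (0.2225·√5.6803)
   = [0.479884 + 0.338280] / 0.530293 = 1.542853
d₂ = d₁ − σ√T = 1.542853 − 0.530293 = 1.012560
N(d₁) = 0.938567,  N(d₂) = 0.844365,  e^(−rT) = 0.820637
E₀ = V₀·N(d₁) − D·e^(−rT)·N(d₂)
   = 558.4506·0.938567 − 345.6001·0.820637·0.844365 = 284.670980
B₀ = V₀ − E₀ = 558.4506 − 284.670980 = 273.779620
e^(−λT) = (B₀·e^(rT)/D − 0.4)/(1 − 0.4) = (273.7796·1.218566/345.6001 − 0.4)/0.6 = 0.94221793
λ = −ln(0.94221793)/5.6803 = 0.010478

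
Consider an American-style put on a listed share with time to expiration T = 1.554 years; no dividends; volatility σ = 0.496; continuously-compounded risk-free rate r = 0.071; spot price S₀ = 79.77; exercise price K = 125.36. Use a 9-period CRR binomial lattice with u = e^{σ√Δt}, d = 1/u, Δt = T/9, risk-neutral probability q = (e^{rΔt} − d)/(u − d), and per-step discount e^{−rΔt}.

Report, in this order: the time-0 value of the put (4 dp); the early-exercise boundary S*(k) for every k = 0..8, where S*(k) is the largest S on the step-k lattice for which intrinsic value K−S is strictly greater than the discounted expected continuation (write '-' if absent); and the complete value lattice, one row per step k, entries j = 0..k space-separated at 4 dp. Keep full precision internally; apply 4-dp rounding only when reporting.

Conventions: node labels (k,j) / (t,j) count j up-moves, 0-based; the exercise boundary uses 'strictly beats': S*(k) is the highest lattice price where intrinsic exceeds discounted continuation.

Δt=0.17267  u=1.22888  d=0.81375  q=0.47837  discount=0.98782
step 9 (expiry): payoffs max(K−S,0) = 112.8789 106.5117 96.8963 82.3756 60.4473 27.3322 0.0000 0.0000 0.0000 0.0000
step 8: (k=8,j=0): S=15.3378, K−S=110.0222, hold=108.4948 ⇒ V=110.0222 exercise | (k=8,j=1): S=23.1623, K−S=102.1977, hold=100.6703 ⇒ V=102.1977 exercise | (k=8,j=2): S=34.9785, K−S=90.3815, hold=88.8541 ⇒ V=90.3815 exercise | (k=8,j=3): S=52.8226, K−S=72.5374, hold=71.0099 ⇒ V=72.5374 exercise | (k=8,j=4): S=79.7700, K−S=45.5900, hold=44.0626 ⇒ V=45.5900 exercise | (k=8,j=5): S=120.4645, K−S=4.8955, hold=14.0836 ⇒ V=14.0836 continue | (k=8,j=6): S=181.9192, K−S=0.0000, hold=0.0000 ⇒ V=0.0000 continue | (k=8,j=7): S=274.7249, K−S=0.0000, hold=0.0000 ⇒ V=0.0000 continue | (k=8,j=8): S=414.8751, K−S=0.0000, hold=0.0000 ⇒ V=0.0000 continue  boundary S*=79.7700
step 7: (k=7,j=0): S=18.8483, K−S=106.5117, hold=104.9843 ⇒ V=106.5117 exercise | (k=7,j=1): S=28.4637, K−S=96.8963, hold=95.3689 ⇒ V=96.8963 exercise | (k=7,j=2): S=42.9844, K−S=82.3756, hold=80.8482 ⇒ V=82.3756 exercise | (k=7,j=3): S=64.9127, K−S=60.4473, hold=58.9198 ⇒ V=60.4473 exercise | (k=7,j=4): S=98.0278, K−S=27.3322, hold=30.1465 ⇒ V=30.1465 continue | (k=7,j=5): S=148.0365, K−S=0.0000, hold=7.2569 ⇒ V=7.2569 continue | (k=7,j=6): S=223.5570, K−S=0.0000, hold=0.0000 ⇒ V=0.0000 continue | (k=7,j=7): S=337.6041, K−S=0.0000, hold=0.0000 ⇒ V=0.0000 continue  boundary S*=64.9127
step 6: (k=6,j=0): S=23.1623, K−S=102.1977, hold=100.6703 ⇒ V=102.1977 exercise | (k=6,j=1): S=34.9785, K−S=90.3815, hold=88.8541 ⇒ V=90.3815 exercise | (k=6,j=2): S=52.8226, K−S=72.5374, hold=71.0099 ⇒ V=72.5374 exercise | (k=6,j=3): S=79.7700, K−S=45.5900, hold=45.3924 ⇒ V=45.5900 exercise | (k=6,j=4): S=120.4645, K−S=4.8955, hold=18.9629 ⇒ V=18.9629 continue | (k=6,j=5): S=181.9192, K−S=0.0000, hold=3.7393 ⇒ V=3.7393 continue | (k=6,j=6): S=274.7249, K−S=0.0000, hold=0.0000 ⇒ V=0.0000 continue  boundary S*=79.7700
step 5: (k=5,j=0): S=28.4637, K−S=96.8963, hold=95.3689 ⇒ V=96.8963 exercise | (k=5,j=1): S=42.9844, K−S=82.3756, hold=80.8482 ⇒ V=82.3756 exercise | (k=5,j=2): S=64.9127, K−S=60.4473, hold=58.9198 ⇒ V=60.4473 exercise | (k=5,j=3): S=98.0278, K−S=27.3322, hold=32.4522 ⇒ V=32.4522 continue | (k=5,j=4): S=148.0365, K−S=0.0000, hold=11.5381 ⇒ V=11.5381 continue | (k=5,j=5): S=223.5570, K−S=0.0000, hold=1.9268 ⇒ V=1.9268 continue  boundary S*=64.9127
step 4: (k=4,j=0): S=34.9785, K−S=90.3815, hold=88.8541 ⇒ V=90.3815 exercise | (k=4,j=1): S=52.8226, K−S=72.5374, hold=71.0099 ⇒ V=72.5374 exercise | (k=4,j=2): S=79.7700, K−S=45.5900, hold=46.4819 ⇒ V=46.4819 continue | (k=4,j=3): S=120.4645, K−S=4.8955, hold=22.1740 ⇒ V=22.1740 continue | (k=4,j=4): S=181.9192, K−S=0.0000, hold=6.8558 ⇒ V=6.8558 continue  boundary S*=52.8226
step 3: (k=3,j=0): S=42.9844, K−S=82.3756, hold=80.8482 ⇒ V=82.3756 exercise | (k=3,j=1): S=64.9127, K−S=60.4473, hold=59.3413 ⇒ V=60.4473 exercise | (k=3,j=2): S=98.0278, K−S=27.3322, hold=34.4291 ⇒ V=34.4291 continue | (k=3,j=3): S=148.0365, K−S=0.0000, hold=14.6654 ⇒ V=14.6654 continue  boundary S*=64.9127
step 2: (k=2,j=0): S=52.8226, K−S=72.5374, hold=71.0099 ⇒ V=72.5374 exercise | (k=2,j=1): S=79.7700, K−S=45.5900, hold=47.4161 ⇒ V=47.4161 continue | (k=2,j=2): S=120.4645, K−S=4.8955, hold=24.6705 ⇒ V=24.6705 continue  boundary S*=52.8226
step 1: (k=1,j=0): S=64.9127, K−S=60.4473, hold=59.7827 ⇒ V=60.4473 exercise | (k=1,j=1): S=98.0278, K−S=27.3322, hold=36.0902 ⇒ V=36.0902 continue  boundary S*=64.9127
step 0: (k=0,j=0): S=79.7700, K−S=45.5900, hold=48.2010 ⇒ V=48.2010 continue  boundary S*=-

price = 48.2010
boundary = - 64.9127 52.8226 64.9127 52.8226 64.9127 79.7700 64.9127 79.7700
tree:
48.2010
60.4473 36.0902
72.5374 47.4161 24.6705
82.3756 60.4473 34.4291 14.6654
90.3815 72.5374 46.4819 22.1740 6.8558
96.8963 82.3756 60.4473 32.4522 11.5381 1.9268
102.1977 90.3815 72.5374 45.5900 18.9629 3.7393 0.0000
106.5117 96.8963 82.3756 60.4473 30.1465 7.2569 0.0000 0.0000
110.0222 102.1977 90.3815 72.5374 45.5900 14.0836 0.0000 0.0000 0.0000
112.8789 106.5117 96.8963 82.3756 60.4473 27.3322 0.0000 0.0000 0.0000 0.0000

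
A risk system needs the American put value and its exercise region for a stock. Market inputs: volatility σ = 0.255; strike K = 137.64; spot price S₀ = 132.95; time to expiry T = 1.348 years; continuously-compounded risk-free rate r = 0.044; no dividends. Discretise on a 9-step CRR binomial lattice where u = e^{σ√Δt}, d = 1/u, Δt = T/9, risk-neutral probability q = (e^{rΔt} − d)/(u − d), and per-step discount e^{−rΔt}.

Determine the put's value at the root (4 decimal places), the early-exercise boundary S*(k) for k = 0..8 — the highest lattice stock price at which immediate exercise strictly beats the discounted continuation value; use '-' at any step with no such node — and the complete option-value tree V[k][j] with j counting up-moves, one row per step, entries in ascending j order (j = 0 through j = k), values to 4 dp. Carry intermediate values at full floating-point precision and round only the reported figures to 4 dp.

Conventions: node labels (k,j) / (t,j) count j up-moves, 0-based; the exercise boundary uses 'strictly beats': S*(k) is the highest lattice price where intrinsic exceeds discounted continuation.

price = 15.1328
boundary = - - - 98.8802 89.5880 98.8802 109.1363 98.8802 109.1363
tree:
15.1328
21.3548 9.3226
29.2427 14.0170 4.9115
38.7598 20.4346 8.0034 1.9904
48.0520 28.7353 12.6864 3.5863 0.4755
56.4710 38.7598 19.4308 6.3400 0.9744 0.0000
64.0988 48.0520 28.5037 10.9240 1.9968 0.0000 0.0000
71.0098 56.4710 38.7598 18.1477 4.0919 0.0000 0.0000 0.0000
77.2713 64.0988 48.0520 28.5037 8.3854 0.0000 0.0000 0.0000 0.0000
82.9445 71.0098 56.4710 38.7598 17.1839 0.0000 0.0000 0.0000 0.0000 0.0000

params: Δt=0.14978 u=1.10372 d=0.90603 q=0.50879 e^(-rΔt)=0.99343
t_9 payoffs: 82.9445 71.0098 56.4710 38.7598 17.1839 0.0000 0.0000 0.0000 0.0000 0.0000
t_8: node(8,0) S=60.3687 payoff=77.2713 vs cont=76.3673 → 77.2713 [stop]  node(8,1) S=73.5412 payoff=64.0988 vs cont=63.1947 → 64.0988 [stop]  node(8,2) S=89.5880 payoff=48.0520 vs cont=47.1479 → 48.0520 [stop]  node(8,3) S=109.1363 payoff=28.5037 vs cont=27.5996 → 28.5037 [stop]  node(8,4) S=132.9500 payoff=4.6900 vs cont=8.3854 → 8.3854 [wait]  node(8,5) S=161.9599 payoff=0.0000 vs cont=0.0000 → 0.0000 [wait]  node(8,6) S=197.2999 payoff=0.0000 vs cont=0.0000 → 0.0000 [wait]  node(8,7) S=240.3510 payoff=0.0000 vs cont=0.0000 → 0.0000 [wait]  node(8,8) S=292.7960 payoff=0.0000 vs cont=0.0000 → 0.0000 [wait]  ⇒ S*(8)=109.1363
t_7: node(7,0) S=66.6302 payoff=71.0098 vs cont=70.1057 → 71.0098 [stop]  node(7,1) S=81.1690 payoff=56.4710 vs cont=55.5669 → 56.4710 [stop]  node(7,2) S=98.8802 payoff=38.7598 vs cont=37.8557 → 38.7598 [stop]  node(7,3) S=120.4561 payoff=17.1839 vs cont=18.1477 → 18.1477 [wait]  node(7,4) S=146.7398 payoff=0.0000 vs cont=4.0919 → 4.0919 [wait]  node(7,5) S=178.7587 payoff=0.0000 vs cont=0.0000 → 0.0000 [wait]  node(7,6) S=217.7641 payoff=0.0000 vs cont=0.0000 → 0.0000 [wait]  node(7,7) S=265.2807 payoff=0.0000 vs cont=0.0000 → 0.0000 [wait]  ⇒ S*(7)=98.8802
t_6: node(6,0) S=73.5412 payoff=64.0988 vs cont=63.1947 → 64.0988 [stop]  node(6,1) S=89.5880 payoff=48.0520 vs cont=47.1479 → 48.0520 [stop]  node(6,2) S=109.1363 payoff=28.5037 vs cont=28.0868 → 28.5037 [stop]  node(6,3) S=132.9500 payoff=4.6900 vs cont=10.9240 → 10.9240 [wait]  node(6,4) S=161.9599 payoff=0.0000 vs cont=1.9968 → 1.9968 [wait]  node(6,5) S=197.2999 payoff=0.0000 vs cont=0.0000 → 0.0000 [wait]  node(6,6) S=240.3510 payoff=0.0000 vs cont=0.0000 → 0.0000 [wait]  ⇒ S*(6)=109.1363
t_5: node(5,0) S=81.1690 payoff=56.4710 vs cont=55.5669 → 56.4710 [stop]  node(5,1) S=98.8802 payoff=38.7598 vs cont=37.8557 → 38.7598 [stop]  node(5,2) S=120.4561 payoff=17.1839 vs cont=19.4308 → 19.4308 [wait]  node(5,3) S=146.7398 payoff=0.0000 vs cont=6.3400 → 6.3400 [wait]  node(5,4) S=178.7587 payoff=0.0000 vs cont=0.9744 → 0.9744 [wait]  node(5,5) S=217.7641 payoff=0.0000 vs cont=0.0000 → 0.0000 [wait]  ⇒ S*(5)=98.8802
t_4: node(4,0) S=89.5880 payoff=48.0520 vs cont=47.1479 → 48.0520 [stop]  node(4,1) S=109.1363 payoff=28.5037 vs cont=28.7353 → 28.7353 [wait]  node(4,2) S=132.9500 payoff=4.6900 vs cont=12.6864 → 12.6864 [wait]  node(4,3) S=161.9599 payoff=0.0000 vs cont=3.5863 → 3.5863 [wait]  node(4,4) S=197.2999 payoff=0.0000 vs cont=0.4755 → 0.4755 [wait]  ⇒ S*(4)=89.5880
t_3: node(3,0) S=98.8802 payoff=38.7598 vs cont=37.9727 → 38.7598 [stop]  node(3,1) S=120.4561 payoff=17.1839 vs cont=20.4346 → 20.4346 [wait]  node(3,2) S=146.7398 payoff=0.0000 vs cont=8.0034 → 8.0034 [wait]  node(3,3) S=178.7587 payoff=0.0000 vs cont=1.9904 → 1.9904 [wait]  ⇒ S*(3)=98.8802
t_2: node(2,0) S=109.1363 payoff=28.5037 vs cont=29.2427 → 29.2427 [wait]  node(2,1) S=132.9500 payoff=4.6900 vs cont=14.0170 → 14.0170 [wait]  node(2,2) S=161.9599 payoff=0.0000 vs cont=4.9115 → 4.9115 [wait]  ⇒ S*(2)=-
t_1: node(1,0) S=120.4561 payoff=17.1839 vs cont=21.3548 → 21.3548 [wait]  node(1,1) S=146.7398 payoff=0.0000 vs cont=9.3226 → 9.3226 [wait]  ⇒ S*(1)=-
t_0: node(0,0) S=132.9500 payoff=4.6900 vs cont=15.1328 → 15.1328 [wait]  ⇒ S*(0)=-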